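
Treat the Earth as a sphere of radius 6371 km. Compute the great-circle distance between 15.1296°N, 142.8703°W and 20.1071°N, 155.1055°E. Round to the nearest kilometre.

Δλ = 155.1055 − -142.8703 = 297.9758°; wrapped into (−180°, 180°]: -62.0242°.
Δφ = 20.1071 − 15.1296 = 4.9775°.
a = sin²(Δφ/2) + cos φ₁ · cos φ₂ · sin²(Δλ/2) = 0.242517.
c = 2·atan2(√a, √(1−a)) = 1.02983 rad → d = 6371·c ≈ 6561.04 km.

6561 km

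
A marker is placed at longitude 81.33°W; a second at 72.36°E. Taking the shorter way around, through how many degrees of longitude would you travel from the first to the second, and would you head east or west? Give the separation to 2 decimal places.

Raw difference: 72.36 − -81.33 = 153.69°.
Normalise into (−180°, 180°]: 153.69° stays 153.69°.
Positive ⇒ the second point lies to the east; separation 153.69°.

153.69° east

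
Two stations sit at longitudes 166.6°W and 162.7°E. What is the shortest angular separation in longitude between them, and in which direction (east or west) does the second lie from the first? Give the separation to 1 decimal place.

Raw difference: 162.7 − -166.6 = 329.3°.
Normalise into (−180°, 180°]: 329.3° − 360° = -30.7°.
Negative ⇒ the second point lies to the west; separation 30.7°.

30.7° west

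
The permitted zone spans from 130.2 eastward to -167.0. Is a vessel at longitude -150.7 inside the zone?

No

Band width going east from +130.2° to -167.0°: ((-167.0 − 130.2) mod 360) = 62.8°.
Offset of -150.7° east of the west edge: ((-150.7 − 130.2) mod 360) = 79.1°.
79.1° > 62.8° ⇒ outside.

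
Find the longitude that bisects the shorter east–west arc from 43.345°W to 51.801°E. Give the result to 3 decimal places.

Signed shortest Δλ from -43.345° to +51.801° is +95.146°.
Midpoint longitude = -43.345° + (+95.146°)/2 = -43.345° + 47.573° = +4.228°.

4.228°E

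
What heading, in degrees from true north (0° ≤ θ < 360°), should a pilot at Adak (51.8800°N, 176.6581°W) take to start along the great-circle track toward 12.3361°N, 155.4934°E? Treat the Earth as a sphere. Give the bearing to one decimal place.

Δλ = 155.4934 − -176.6581 = 332.1515°; wrapped into (−180°, 180°]: -27.8485°.
θ = atan2( sin Δλ · cos φ₂ , cos φ₁ · sin φ₂ − sin φ₁ · cos φ₂ · cos Δλ )
  = atan2(-0.45635, -0.54766) = -140.196° → normalised to [0°, 360°): 219.804°.

219.8°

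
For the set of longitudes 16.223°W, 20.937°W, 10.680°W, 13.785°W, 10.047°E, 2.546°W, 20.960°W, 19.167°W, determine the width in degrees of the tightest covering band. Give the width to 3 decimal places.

Sort the longitudes: -20.960°, -20.937°, -19.167°, -16.223°, -13.785°, -10.680°, -2.546°, +10.047°.
Eastward gaps between consecutive values (wrapping around): 0.023°, 1.770°, 2.944°, 2.438°, 3.105°, 8.134°, 12.593°, 328.993°.
Largest gap = 328.993° ⇒ minimal covering band is its complement: 360° − 328.993° = 31.007°.
Band runs from -20.960° eastward to +10.047°.

31.007°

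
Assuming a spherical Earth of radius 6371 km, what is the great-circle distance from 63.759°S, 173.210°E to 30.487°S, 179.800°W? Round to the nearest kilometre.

Δλ = -179.800 − 173.210 = -353.010°; wrapped into (−180°, 180°]: 6.990°.
Δφ = -30.487 − -63.759 = 33.272°.
a = sin²(Δφ/2) + cos φ₁ · cos φ₂ · sin²(Δλ/2) = 0.083378.
c = 2·atan2(√a, √(1−a)) = 0.58585 rad → d = 6371·c ≈ 3732.44 km.

3732 km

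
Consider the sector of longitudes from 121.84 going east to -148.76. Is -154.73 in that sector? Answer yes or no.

Band width going east from +121.84° to -148.76°: ((-148.76 − 121.84) mod 360) = 89.40°.
Offset of -154.73° east of the west edge: ((-154.73 − 121.84) mod 360) = 83.43°.
83.43° ≤ 89.40° ⇒ inside.

Yes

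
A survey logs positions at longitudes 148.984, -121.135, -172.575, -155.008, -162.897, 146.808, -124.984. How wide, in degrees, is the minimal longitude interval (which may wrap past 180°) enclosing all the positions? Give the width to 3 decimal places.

92.057°

Sort the longitudes: -172.575°, -162.897°, -155.008°, -124.984°, -121.135°, +146.808°, +148.984°.
Eastward gaps between consecutive values (wrapping around): 9.678°, 7.889°, 30.024°, 3.849°, 267.943°, 2.176°, 38.441°.
Largest gap = 267.943° ⇒ minimal covering band is its complement: 360° − 267.943° = 92.057°.
Band runs from +146.808° eastward to -121.135°, crossing the antimeridian.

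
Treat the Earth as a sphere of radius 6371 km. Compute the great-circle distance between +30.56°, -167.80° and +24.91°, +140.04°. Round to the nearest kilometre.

Δλ = 140.04 − -167.80 = 307.84°; wrapped into (−180°, 180°]: -52.16°.
Δφ = 24.91 − 30.56 = -5.65°.
a = sin²(Δφ/2) + cos φ₁ · cos φ₂ · sin²(Δλ/2) = 0.153372.
c = 2·atan2(√a, √(1−a)) = 0.80480 rad → d = 6371·c ≈ 5127.37 km.

5127 km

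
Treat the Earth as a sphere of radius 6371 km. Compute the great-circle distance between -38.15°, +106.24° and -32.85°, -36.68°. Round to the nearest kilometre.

Δλ = -36.68 − 106.24 = -142.92°.
Δφ = -32.85 − -38.15 = 5.30°.
a = sin²(Δφ/2) + cos φ₁ · cos φ₂ · sin²(Δλ/2) = 0.595991.
c = 2·atan2(√a, √(1−a)) = 1.76398 rad → d = 6371·c ≈ 11238.30 km.

11238 km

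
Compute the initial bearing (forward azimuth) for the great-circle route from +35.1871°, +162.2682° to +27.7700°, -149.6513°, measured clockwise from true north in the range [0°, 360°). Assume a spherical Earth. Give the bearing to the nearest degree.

Δλ = -149.6513 − 162.2682 = -311.9195°; wrapped into (−180°, 180°]: 48.0805°.
θ = atan2( sin Δλ · cos φ₂ , cos φ₁ · sin φ₂ − sin φ₁ · cos φ₂ · cos Δλ )
  = atan2(0.65838, 0.04014) = 86.511° → normalised to [0°, 360°): 86.511°.

87°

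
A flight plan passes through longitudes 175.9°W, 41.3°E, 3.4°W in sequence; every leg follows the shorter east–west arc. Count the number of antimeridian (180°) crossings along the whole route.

Leg 1: -175.9° → +41.3°, shortest Δλ = -142.8° (west) — crosses 180°.
Leg 2: +41.3° → -3.4°, shortest Δλ = -44.7° (west) — does not cross 180°.
Total crossings: 1.

1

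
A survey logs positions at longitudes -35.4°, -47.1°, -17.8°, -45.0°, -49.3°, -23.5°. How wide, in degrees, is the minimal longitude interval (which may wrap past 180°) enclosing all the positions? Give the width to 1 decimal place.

31.5°

Sort the longitudes: -49.3°, -47.1°, -45.0°, -35.4°, -23.5°, -17.8°.
Eastward gaps between consecutive values (wrapping around): 2.2°, 2.1°, 9.6°, 11.9°, 5.7°, 328.5°.
Largest gap = 328.5° ⇒ minimal covering band is its complement: 360° − 328.5° = 31.5°.
Band runs from -49.3° eastward to -17.8°.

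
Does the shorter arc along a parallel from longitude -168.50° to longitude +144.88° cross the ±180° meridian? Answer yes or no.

Naïve |144.88 − -168.50| = 313.38° > 180°, so the shorter arc goes the other way round — across 180°.
Signed shortest Δλ = ((144.88 − -168.50 + 180) mod 360) − 180 = -46.62°.
Going west by 46.62° from -168.50° passes through 180° before reaching +144.88°.

Yes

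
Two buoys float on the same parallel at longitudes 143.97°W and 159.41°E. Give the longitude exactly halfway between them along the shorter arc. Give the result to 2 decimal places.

172.28°W

Signed shortest Δλ from -143.97° to +159.41° is -56.62°.
Midpoint longitude = -143.97° + (-56.62°)/2 = -143.97° − 28.31° = -172.28°.
(The naïve average (-143.97 + +159.41)/2 = 7.72° is on the wrong side of the globe.)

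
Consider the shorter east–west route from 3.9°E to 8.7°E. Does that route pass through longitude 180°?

No

Signed shortest Δλ = ((8.7 − 3.9 + 180) mod 360) − 180 = 4.8°.
Going east by 4.8° from +3.9° reaches +8.7° without touching 180°.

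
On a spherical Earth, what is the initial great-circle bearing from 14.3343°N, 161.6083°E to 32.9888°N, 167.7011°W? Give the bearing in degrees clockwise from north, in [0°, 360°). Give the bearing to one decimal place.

Δλ = -167.7011 − 161.6083 = -329.3094°; wrapped into (−180°, 180°]: 30.6906°.
θ = atan2( sin Δλ · cos φ₂ , cos φ₁ · sin φ₂ − sin φ₁ · cos φ₂ · cos Δλ )
  = atan2(0.42811, 0.34895) = 50.817° → normalised to [0°, 360°): 50.817°.

50.8°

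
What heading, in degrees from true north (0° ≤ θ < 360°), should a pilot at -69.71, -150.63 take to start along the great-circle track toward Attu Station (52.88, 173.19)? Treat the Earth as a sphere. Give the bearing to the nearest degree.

334°

Δλ = 173.19 − -150.63 = 323.82°; wrapped into (−180°, 180°]: -36.18°.
θ = atan2( sin Δλ · cos φ₂ , cos φ₁ · sin φ₂ − sin φ₁ · cos φ₂ · cos Δλ )
  = atan2(-0.35625, 0.73339) = -25.909° → normalised to [0°, 360°): 334.091°.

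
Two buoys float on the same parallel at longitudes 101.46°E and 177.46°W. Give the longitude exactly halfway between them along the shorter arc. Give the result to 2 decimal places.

142.00°E

Signed shortest Δλ from +101.46° to -177.46° is +81.08°.
Midpoint longitude = +101.46° + (+81.08°)/2 = +101.46° + 40.54° = +142.00°.
(The naïve average (+101.46 + -177.46)/2 = -38.0° is on the wrong side of the globe.)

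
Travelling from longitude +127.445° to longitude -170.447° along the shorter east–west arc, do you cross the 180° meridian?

Yes

Naïve |-170.447 − 127.445| = 297.892° > 180°, so the shorter arc goes the other way round — across 180°.
Signed shortest Δλ = ((-170.447 − 127.445 + 180) mod 360) − 180 = 62.108°.
Going east by 62.108° from +127.445° passes through 180° before reaching -170.447°.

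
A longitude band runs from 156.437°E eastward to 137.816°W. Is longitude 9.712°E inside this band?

No

Band width going east from +156.437° to -137.816°: ((-137.816 − 156.437) mod 360) = 65.747°.
Offset of +9.712° east of the west edge: ((9.712 − 156.437) mod 360) = 213.275°.
213.275° > 65.747° ⇒ outside.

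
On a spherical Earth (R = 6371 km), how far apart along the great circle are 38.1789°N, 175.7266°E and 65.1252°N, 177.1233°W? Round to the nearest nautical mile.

1637 nmi

Δλ = -177.1233 − 175.7266 = -352.8499°; wrapped into (−180°, 180°]: 7.1501°.
Δφ = 65.1252 − 38.1789 = 26.9463°.
a = sin²(Δφ/2) + cos φ₁ · cos φ₂ · sin²(Δλ/2) = 0.055570.
c = 2·atan2(√a, √(1−a)) = 0.47594 rad → d = 6371·c ≈ 3032.24 km ≈ 1637.28 nmi.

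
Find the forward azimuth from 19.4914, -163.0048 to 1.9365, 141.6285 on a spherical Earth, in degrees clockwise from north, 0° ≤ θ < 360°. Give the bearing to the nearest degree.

Δλ = 141.6285 − -163.0048 = 304.6333°; wrapped into (−180°, 180°]: -55.3667°.
θ = atan2( sin Δλ · cos φ₂ , cos φ₁ · sin φ₂ − sin φ₁ · cos φ₂ · cos Δλ )
  = atan2(-0.82234, -0.15767) = -100.854° → normalised to [0°, 360°): 259.146°.

259°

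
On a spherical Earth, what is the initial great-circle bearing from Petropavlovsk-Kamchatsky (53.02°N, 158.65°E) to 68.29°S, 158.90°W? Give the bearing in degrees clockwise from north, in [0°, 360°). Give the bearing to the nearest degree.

Δλ = -158.90 − 158.65 = -317.55°; wrapped into (−180°, 180°]: 42.45°.
θ = atan2( sin Δλ · cos φ₂ , cos φ₁ · sin φ₂ − sin φ₁ · cos φ₂ · cos Δλ )
  = atan2(0.24967, -0.77691) = 162.185° → normalised to [0°, 360°): 162.185°.

162°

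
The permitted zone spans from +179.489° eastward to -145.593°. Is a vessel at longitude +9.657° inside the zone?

Band width going east from +179.489° to -145.593°: ((-145.593 − 179.489) mod 360) = 34.918°.
Offset of +9.657° east of the west edge: ((9.657 − 179.489) mod 360) = 190.168°.
190.168° > 34.918° ⇒ outside.

No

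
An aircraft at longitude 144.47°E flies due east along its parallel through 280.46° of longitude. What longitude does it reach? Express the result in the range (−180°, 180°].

Start at +144.47°; shift +280.46° → +424.93°.
+424.93° lies outside (−180°, 180°]; subtract 360° → +64.93°.

64.93°E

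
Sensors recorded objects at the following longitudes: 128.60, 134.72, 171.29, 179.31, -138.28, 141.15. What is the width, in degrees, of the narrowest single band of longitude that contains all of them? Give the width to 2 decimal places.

Sort the longitudes: -138.28°, +128.60°, +134.72°, +141.15°, +171.29°, +179.31°.
Eastward gaps between consecutive values (wrapping around): 266.88°, 6.12°, 6.43°, 30.14°, 8.02°, 42.41°.
Largest gap = 266.88° ⇒ minimal covering band is its complement: 360° − 266.88° = 93.12°.
Band runs from +128.60° eastward to -138.28°, crossing the antimeridian.

93.12°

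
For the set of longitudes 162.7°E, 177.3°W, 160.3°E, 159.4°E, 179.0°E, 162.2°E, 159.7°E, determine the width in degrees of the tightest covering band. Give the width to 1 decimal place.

Sort the longitudes: -177.3°, +159.4°, +159.7°, +160.3°, +162.2°, +162.7°, +179.0°.
Eastward gaps between consecutive values (wrapping around): 336.7°, 0.3°, 0.6°, 1.9°, 0.5°, 16.3°, 3.7°.
Largest gap = 336.7° ⇒ minimal covering band is its complement: 360° − 336.7° = 23.3°.
Band runs from +159.4° eastward to -177.3°, crossing the antimeridian.

23.3°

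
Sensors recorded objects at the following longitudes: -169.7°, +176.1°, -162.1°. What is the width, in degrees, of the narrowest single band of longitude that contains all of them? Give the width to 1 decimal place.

21.8°

Sort the longitudes: -169.7°, -162.1°, +176.1°.
Eastward gaps between consecutive values (wrapping around): 7.6°, 338.2°, 14.2°.
Largest gap = 338.2° ⇒ minimal covering band is its complement: 360° − 338.2° = 21.8°.
Band runs from +176.1° eastward to -162.1°, crossing the antimeridian.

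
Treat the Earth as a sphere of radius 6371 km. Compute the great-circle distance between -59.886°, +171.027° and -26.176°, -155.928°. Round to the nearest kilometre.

Δλ = -155.928 − 171.027 = -326.955°; wrapped into (−180°, 180°]: 33.045°.
Δφ = -26.176 − -59.886 = 33.710°.
a = sin²(Δφ/2) + cos φ₁ · cos φ₂ · sin²(Δλ/2) = 0.120488.
c = 2·atan2(√a, √(1−a)) = 0.70898 rad → d = 6371·c ≈ 4516.94 km.

4517 km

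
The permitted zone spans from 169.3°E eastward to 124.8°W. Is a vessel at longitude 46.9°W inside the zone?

No

Band width going east from +169.3° to -124.8°: ((-124.8 − 169.3) mod 360) = 65.9°.
Offset of -46.9° east of the west edge: ((-46.9 − 169.3) mod 360) = 143.8°.
143.8° > 65.9° ⇒ outside.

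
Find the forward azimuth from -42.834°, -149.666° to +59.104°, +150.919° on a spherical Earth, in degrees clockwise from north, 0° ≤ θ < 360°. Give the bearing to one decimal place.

331.3°

Δλ = 150.919 − -149.666 = 300.585°; wrapped into (−180°, 180°]: -59.415°.
θ = atan2( sin Δλ · cos φ₂ , cos φ₁ · sin φ₂ − sin φ₁ · cos φ₂ · cos Δλ )
  = atan2(-0.44204, 0.80690) = -28.715° → normalised to [0°, 360°): 331.285°.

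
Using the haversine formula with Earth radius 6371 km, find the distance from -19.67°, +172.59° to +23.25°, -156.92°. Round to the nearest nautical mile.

Δλ = -156.92 − 172.59 = -329.51°; wrapped into (−180°, 180°]: 30.49°.
Δφ = 23.25 − -19.67 = 42.92°.
a = sin²(Δφ/2) + cos φ₁ · cos φ₂ · sin²(Δλ/2) = 0.193667.
c = 2·atan2(√a, √(1−a)) = 0.91137 rad → d = 6371·c ≈ 5806.31 km ≈ 3135.16 nmi.

3135 nmi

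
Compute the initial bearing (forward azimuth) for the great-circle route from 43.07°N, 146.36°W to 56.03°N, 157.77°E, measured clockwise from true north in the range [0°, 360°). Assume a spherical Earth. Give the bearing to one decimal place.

310.3°

Δλ = 157.77 − -146.36 = 304.13°; wrapped into (−180°, 180°]: -55.87°.
θ = atan2( sin Δλ · cos φ₂ , cos φ₁ · sin φ₂ − sin φ₁ · cos φ₂ · cos Δλ )
  = atan2(-0.46252, 0.39175) = -49.736° → normalised to [0°, 360°): 310.264°.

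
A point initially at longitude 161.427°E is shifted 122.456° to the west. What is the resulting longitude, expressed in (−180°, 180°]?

Start at +161.427°; shift −122.456° → +38.971°.
+38.971° already lies in (−180°, 180°].

38.971°E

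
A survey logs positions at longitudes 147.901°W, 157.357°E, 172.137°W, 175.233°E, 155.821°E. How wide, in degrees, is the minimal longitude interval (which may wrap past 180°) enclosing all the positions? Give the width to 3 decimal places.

56.278°

Sort the longitudes: -172.137°, -147.901°, +155.821°, +157.357°, +175.233°.
Eastward gaps between consecutive values (wrapping around): 24.236°, 303.722°, 1.536°, 17.876°, 12.630°.
Largest gap = 303.722° ⇒ minimal covering band is its complement: 360° − 303.722° = 56.278°.
Band runs from +155.821° eastward to -147.901°, crossing the antimeridian.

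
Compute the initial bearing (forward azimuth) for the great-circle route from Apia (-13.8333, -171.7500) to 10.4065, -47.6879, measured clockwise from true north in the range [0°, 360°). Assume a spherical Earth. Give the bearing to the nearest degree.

Δλ = -47.6879 − -171.7500 = 124.0621°.
θ = atan2( sin Δλ · cos φ₂ , cos φ₁ · sin φ₂ − sin φ₁ · cos φ₂ · cos Δλ )
  = atan2(0.81480, 0.04368) = 86.932° → normalised to [0°, 360°): 86.932°.

87°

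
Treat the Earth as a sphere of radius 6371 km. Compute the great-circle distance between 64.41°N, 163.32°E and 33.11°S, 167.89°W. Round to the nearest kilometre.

Δλ = -167.89 − 163.32 = -331.21°; wrapped into (−180°, 180°]: 28.79°.
Δφ = -33.11 − 64.41 = -97.52°.
a = sin²(Δφ/2) + cos φ₁ · cos φ₂ · sin²(Δλ/2) = 0.587797.
c = 2·atan2(√a, √(1−a)) = 1.74730 rad → d = 6371·c ≈ 11132.08 km.

11132 km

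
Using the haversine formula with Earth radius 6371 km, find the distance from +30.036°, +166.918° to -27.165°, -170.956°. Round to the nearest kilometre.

Δλ = -170.956 − 166.918 = -337.874°; wrapped into (−180°, 180°]: 22.126°.
Δφ = -27.165 − 30.036 = -57.201°.
a = sin²(Δφ/2) + cos φ₁ · cos φ₂ · sin²(Δλ/2) = 0.257514.
c = 2·atan2(√a, √(1−a)) = 1.06446 rad → d = 6371·c ≈ 6781.70 km.

6782 km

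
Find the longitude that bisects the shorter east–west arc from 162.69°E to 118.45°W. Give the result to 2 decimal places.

Signed shortest Δλ from +162.69° to -118.45° is +78.86°.
Midpoint longitude = +162.69° + (+78.86°)/2 = +162.69° + 39.43° = +202.12°.
Normalise into (−180°, 180°]: -157.88°.
(The naïve average (+162.69 + -118.45)/2 = 22.12° is on the wrong side of the globe.)

157.88°W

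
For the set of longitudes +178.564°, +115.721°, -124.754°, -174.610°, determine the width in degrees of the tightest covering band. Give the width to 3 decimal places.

119.525°

Sort the longitudes: -174.610°, -124.754°, +115.721°, +178.564°.
Eastward gaps between consecutive values (wrapping around): 49.856°, 240.475°, 62.843°, 6.826°.
Largest gap = 240.475° ⇒ minimal covering band is its complement: 360° − 240.475° = 119.525°.
Band runs from +115.721° eastward to -124.754°, crossing the antimeridian.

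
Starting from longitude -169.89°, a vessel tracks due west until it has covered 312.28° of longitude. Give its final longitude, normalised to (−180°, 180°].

Start at -169.89°; shift −312.28° → -482.17°.
-482.17° lies outside (−180°, 180°]; add 360° → -122.17°.

-122.17°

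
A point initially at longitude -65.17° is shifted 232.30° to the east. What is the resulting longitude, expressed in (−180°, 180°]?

+167.13°

Start at -65.17°; shift +232.30° → +167.13°.
+167.13° already lies in (−180°, 180°].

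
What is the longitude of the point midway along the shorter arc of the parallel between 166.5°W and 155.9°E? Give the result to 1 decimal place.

Signed shortest Δλ from -166.5° to +155.9° is -37.6°.
Midpoint longitude = -166.5° + (-37.6°)/2 = -166.5° − 18.8° = -185.3°.
Normalise into (−180°, 180°]: +174.7°.
(The naïve average (-166.5 + +155.9)/2 = -5.3° is on the wrong side of the globe.)

174.7°E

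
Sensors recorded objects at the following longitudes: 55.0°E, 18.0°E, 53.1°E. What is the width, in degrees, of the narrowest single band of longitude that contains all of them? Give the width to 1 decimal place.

37.0°

Sort the longitudes: +18.0°, +53.1°, +55.0°.
Eastward gaps between consecutive values (wrapping around): 35.1°, 1.9°, 323.0°.
Largest gap = 323.0° ⇒ minimal covering band is its complement: 360° − 323.0° = 37.0°.
Band runs from +18.0° eastward to +55.0°.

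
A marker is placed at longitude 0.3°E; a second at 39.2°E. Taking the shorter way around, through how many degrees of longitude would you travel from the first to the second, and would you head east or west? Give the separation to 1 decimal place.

Raw difference: 39.2 − 0.3 = 38.9°.
Normalise into (−180°, 180°]: 38.9° stays 38.9°.
Positive ⇒ the second point lies to the east; separation 38.9°.

38.9° east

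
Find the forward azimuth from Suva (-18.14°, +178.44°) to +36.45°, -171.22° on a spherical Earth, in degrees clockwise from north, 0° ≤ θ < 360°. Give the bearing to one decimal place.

10.1°

Δλ = -171.22 − 178.44 = -349.66°; wrapped into (−180°, 180°]: 10.34°.
θ = atan2( sin Δλ · cos φ₂ , cos φ₁ · sin φ₂ − sin φ₁ · cos φ₂ · cos Δλ )
  = atan2(0.14438, 0.81096) = 10.095° → normalised to [0°, 360°): 10.095°.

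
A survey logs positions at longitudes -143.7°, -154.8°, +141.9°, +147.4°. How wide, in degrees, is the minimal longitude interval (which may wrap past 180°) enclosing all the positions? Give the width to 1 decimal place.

74.4°

Sort the longitudes: -154.8°, -143.7°, +141.9°, +147.4°.
Eastward gaps between consecutive values (wrapping around): 11.1°, 285.6°, 5.5°, 57.8°.
Largest gap = 285.6° ⇒ minimal covering band is its complement: 360° − 285.6° = 74.4°.
Band runs from +141.9° eastward to -143.7°, crossing the antimeridian.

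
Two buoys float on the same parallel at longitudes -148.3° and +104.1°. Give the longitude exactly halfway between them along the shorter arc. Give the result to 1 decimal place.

Signed shortest Δλ from -148.3° to +104.1° is -107.6°.
Midpoint longitude = -148.3° + (-107.6°)/2 = -148.3° − 53.8° = -202.1°.
Normalise into (−180°, 180°]: +157.9°.
(The naïve average (-148.3 + +104.1)/2 = -22.1° is on the wrong side of the globe.)

+157.9°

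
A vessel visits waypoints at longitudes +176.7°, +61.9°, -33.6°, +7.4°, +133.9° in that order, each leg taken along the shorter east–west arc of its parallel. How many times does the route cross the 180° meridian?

Leg 1: +176.7° → +61.9°, shortest Δλ = -114.8° (west) — does not cross 180°.
Leg 2: +61.9° → -33.6°, shortest Δλ = -95.5° (west) — does not cross 180°.
Leg 3: -33.6° → +7.4°, shortest Δλ = 41.0° (east) — does not cross 180°.
Leg 4: +7.4° → +133.9°, shortest Δλ = 126.5° (east) — does not cross 180°.
Total crossings: 0.

0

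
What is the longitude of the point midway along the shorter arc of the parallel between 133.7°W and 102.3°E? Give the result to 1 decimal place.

164.3°E

Signed shortest Δλ from -133.7° to +102.3° is -124.0°.
Midpoint longitude = -133.7° + (-124.0°)/2 = -133.7° − 62.0° = -195.7°.
Normalise into (−180°, 180°]: +164.3°.
(The naïve average (-133.7 + +102.3)/2 = -15.7° is on the wrong side of the globe.)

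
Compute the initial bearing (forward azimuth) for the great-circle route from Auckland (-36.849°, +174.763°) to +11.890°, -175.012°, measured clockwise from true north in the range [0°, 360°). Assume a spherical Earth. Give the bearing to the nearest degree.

13°

Δλ = -175.012 − 174.763 = -349.775°; wrapped into (−180°, 180°]: 10.225°.
θ = atan2( sin Δλ · cos φ₂ , cos φ₁ · sin φ₂ − sin φ₁ · cos φ₂ · cos Δλ )
  = atan2(0.17371, 0.74239) = 13.169° → normalised to [0°, 360°): 13.169°.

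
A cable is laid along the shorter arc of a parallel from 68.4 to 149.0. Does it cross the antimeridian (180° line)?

Signed shortest Δλ = ((149.0 − 68.4 + 180) mod 360) − 180 = 80.6°.
Going east by 80.6° from +68.4° reaches +149.0° without touching 180°.

No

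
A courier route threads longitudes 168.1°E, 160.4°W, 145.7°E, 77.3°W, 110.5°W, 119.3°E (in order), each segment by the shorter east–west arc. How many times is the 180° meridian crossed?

4

Leg 1: +168.1° → -160.4°, shortest Δλ = 31.5° (east) — crosses 180°.
Leg 2: -160.4° → +145.7°, shortest Δλ = -53.9° (west) — crosses 180°.
Leg 3: +145.7° → -77.3°, shortest Δλ = 137.0° (east) — crosses 180°.
Leg 4: -77.3° → -110.5°, shortest Δλ = -33.2° (west) — does not cross 180°.
Leg 5: -110.5° → +119.3°, shortest Δλ = -130.2° (west) — crosses 180°.
Total crossings: 4.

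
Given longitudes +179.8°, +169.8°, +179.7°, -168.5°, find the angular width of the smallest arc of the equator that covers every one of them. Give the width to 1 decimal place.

Sort the longitudes: -168.5°, +169.8°, +179.7°, +179.8°.
Eastward gaps between consecutive values (wrapping around): 338.3°, 9.9°, 0.1°, 11.7°.
Largest gap = 338.3° ⇒ minimal covering band is its complement: 360° − 338.3° = 21.7°.
Band runs from +169.8° eastward to -168.5°, crossing the antimeridian.

21.7°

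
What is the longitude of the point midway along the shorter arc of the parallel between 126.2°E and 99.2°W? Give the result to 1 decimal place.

Signed shortest Δλ from +126.2° to -99.2° is +134.6°.
Midpoint longitude = +126.2° + (+134.6°)/2 = +126.2° + 67.3° = +193.5°.
Normalise into (−180°, 180°]: -166.5°.
(The naïve average (+126.2 + -99.2)/2 = 13.5° is on the wrong side of the globe.)

166.5°W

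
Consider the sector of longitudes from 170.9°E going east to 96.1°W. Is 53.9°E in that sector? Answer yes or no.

No

Band width going east from +170.9° to -96.1°: ((-96.1 − 170.9) mod 360) = 93.0°.
Offset of +53.9° east of the west edge: ((53.9 − 170.9) mod 360) = 243.0°.
243.0° > 93.0° ⇒ outside.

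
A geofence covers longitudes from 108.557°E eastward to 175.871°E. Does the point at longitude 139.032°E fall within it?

Band width going east from +108.557° to +175.871°: ((175.871 − 108.557) mod 360) = 67.314°.
Offset of +139.032° east of the west edge: ((139.032 − 108.557) mod 360) = 30.475°.
30.475° ≤ 67.314° ⇒ inside.

Yes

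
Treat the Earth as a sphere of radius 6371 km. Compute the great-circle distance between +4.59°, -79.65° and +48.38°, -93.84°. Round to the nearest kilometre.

Δλ = -93.84 − -79.65 = -14.19°.
Δφ = 48.38 − 4.59 = 43.79°.
a = sin²(Δφ/2) + cos φ₁ · cos φ₂ · sin²(Δλ/2) = 0.149160.
c = 2·atan2(√a, √(1−a)) = 0.79304 rad → d = 6371·c ≈ 5052.48 km.

5052 km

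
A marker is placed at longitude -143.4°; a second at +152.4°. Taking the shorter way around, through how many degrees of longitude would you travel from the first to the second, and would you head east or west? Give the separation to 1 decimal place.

64.2° west

Raw difference: 152.4 − -143.4 = 295.8°.
Normalise into (−180°, 180°]: 295.8° − 360° = -64.2°.
Negative ⇒ the second point lies to the west; separation 64.2°.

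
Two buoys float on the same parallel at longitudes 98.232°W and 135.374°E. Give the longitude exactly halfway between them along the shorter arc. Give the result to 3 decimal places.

Signed shortest Δλ from -98.232° to +135.374° is -126.394°.
Midpoint longitude = -98.232° + (-126.394°)/2 = -98.232° − 63.197° = -161.429°.
(The naïve average (-98.232 + +135.374)/2 = 18.571° is on the wrong side of the globe.)

161.429°W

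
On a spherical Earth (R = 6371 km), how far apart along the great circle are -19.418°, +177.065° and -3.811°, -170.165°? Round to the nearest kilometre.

2221 km

Δλ = -170.165 − 177.065 = -347.230°; wrapped into (−180°, 180°]: 12.770°.
Δφ = -3.811 − -19.418 = 15.607°.
a = sin²(Δφ/2) + cos φ₁ · cos φ₂ · sin²(Δλ/2) = 0.030073.
c = 2·atan2(√a, √(1−a)) = 0.34860 rad → d = 6371·c ≈ 2220.90 km.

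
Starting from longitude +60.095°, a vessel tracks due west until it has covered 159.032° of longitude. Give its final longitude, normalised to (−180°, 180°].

-98.937°

Start at +60.095°; shift −159.032° → -98.937°.
-98.937° already lies in (−180°, 180°].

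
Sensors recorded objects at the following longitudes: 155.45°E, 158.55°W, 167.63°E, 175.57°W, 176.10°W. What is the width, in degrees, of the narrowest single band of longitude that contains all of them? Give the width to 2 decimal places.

46.00°

Sort the longitudes: -176.10°, -175.57°, -158.55°, +155.45°, +167.63°.
Eastward gaps between consecutive values (wrapping around): 0.53°, 17.02°, 314.00°, 12.18°, 16.27°.
Largest gap = 314.00° ⇒ minimal covering band is its complement: 360° − 314.00° = 46.00°.
Band runs from +155.45° eastward to -158.55°, crossing the antimeridian.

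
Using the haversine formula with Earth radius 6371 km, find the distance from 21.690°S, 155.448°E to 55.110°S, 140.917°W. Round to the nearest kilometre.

6379 km

Δλ = -140.917 − 155.448 = -296.365°; wrapped into (−180°, 180°]: 63.635°.
Δφ = -55.110 − -21.690 = -33.420°.
a = sin²(Δφ/2) + cos φ₁ · cos φ₂ · sin²(Δλ/2) = 0.230407.
c = 2·atan2(√a, √(1−a)) = 1.00133 rad → d = 6371·c ≈ 6379.44 km.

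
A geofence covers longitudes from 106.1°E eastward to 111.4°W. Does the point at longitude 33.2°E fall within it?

No

Band width going east from +106.1° to -111.4°: ((-111.4 − 106.1) mod 360) = 142.5°.
Offset of +33.2° east of the west edge: ((33.2 − 106.1) mod 360) = 287.1°.
287.1° > 142.5° ⇒ outside.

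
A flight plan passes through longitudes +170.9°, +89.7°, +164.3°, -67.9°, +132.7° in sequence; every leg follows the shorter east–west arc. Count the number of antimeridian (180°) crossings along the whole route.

2

Leg 1: +170.9° → +89.7°, shortest Δλ = -81.2° (west) — does not cross 180°.
Leg 2: +89.7° → +164.3°, shortest Δλ = 74.6° (east) — does not cross 180°.
Leg 3: +164.3° → -67.9°, shortest Δλ = 127.8° (east) — crosses 180°.
Leg 4: -67.9° → +132.7°, shortest Δλ = -159.4° (west) — crosses 180°.
Total crossings: 2.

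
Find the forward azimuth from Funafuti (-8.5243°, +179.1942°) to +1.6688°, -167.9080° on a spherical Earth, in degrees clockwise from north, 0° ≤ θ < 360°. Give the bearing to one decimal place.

52.2°

Δλ = -167.9080 − 179.1942 = -347.1022°; wrapped into (−180°, 180°]: 12.8978°.
θ = atan2( sin Δλ · cos φ₂ , cos φ₁ · sin φ₂ − sin φ₁ · cos φ₂ · cos Δλ )
  = atan2(0.22312, 0.17323) = 52.174° → normalised to [0°, 360°): 52.174°.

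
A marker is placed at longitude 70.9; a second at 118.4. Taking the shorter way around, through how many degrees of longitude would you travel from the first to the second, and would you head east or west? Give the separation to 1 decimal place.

47.5° east

Raw difference: 118.4 − 70.9 = 47.5°.
Normalise into (−180°, 180°]: 47.5° stays 47.5°.
Positive ⇒ the second point lies to the east; separation 47.5°.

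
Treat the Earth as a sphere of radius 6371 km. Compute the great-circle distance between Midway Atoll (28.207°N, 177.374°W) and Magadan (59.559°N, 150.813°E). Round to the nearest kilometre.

Δλ = 150.813 − -177.374 = 328.187°; wrapped into (−180°, 180°]: -31.813°.
Δφ = 59.559 − 28.207 = 31.352°.
a = sin²(Δφ/2) + cos φ₁ · cos φ₂ · sin²(Δλ/2) = 0.106543.
c = 2·atan2(√a, √(1−a)) = 0.66501 rad → d = 6371·c ≈ 4236.75 km.

4237 km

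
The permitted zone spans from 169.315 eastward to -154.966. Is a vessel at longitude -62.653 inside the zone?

No

Band width going east from +169.315° to -154.966°: ((-154.966 − 169.315) mod 360) = 35.719°.
Offset of -62.653° east of the west edge: ((-62.653 − 169.315) mod 360) = 128.032°.
128.032° > 35.719° ⇒ outside.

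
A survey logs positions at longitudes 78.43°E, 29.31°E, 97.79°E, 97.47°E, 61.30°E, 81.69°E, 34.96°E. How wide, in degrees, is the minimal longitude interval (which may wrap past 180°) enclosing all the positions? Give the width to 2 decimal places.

Sort the longitudes: +29.31°, +34.96°, +61.30°, +78.43°, +81.69°, +97.47°, +97.79°.
Eastward gaps between consecutive values (wrapping around): 5.65°, 26.34°, 17.13°, 3.26°, 15.78°, 0.32°, 291.52°.
Largest gap = 291.52° ⇒ minimal covering band is its complement: 360° − 291.52° = 68.48°.
Band runs from +29.31° eastward to +97.79°.

68.48°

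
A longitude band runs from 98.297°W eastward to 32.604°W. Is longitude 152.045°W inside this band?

No

Band width going east from -98.297° to -32.604°: ((-32.604 − -98.297) mod 360) = 65.693°.
Offset of -152.045° east of the west edge: ((-152.045 − -98.297) mod 360) = 306.252°.
306.252° > 65.693° ⇒ outside.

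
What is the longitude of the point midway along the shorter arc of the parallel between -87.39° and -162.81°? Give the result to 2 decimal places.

-125.10°

Signed shortest Δλ from -87.39° to -162.81° is -75.42°.
Midpoint longitude = -87.39° + (-75.42°)/2 = -87.39° − 37.71° = -125.10°.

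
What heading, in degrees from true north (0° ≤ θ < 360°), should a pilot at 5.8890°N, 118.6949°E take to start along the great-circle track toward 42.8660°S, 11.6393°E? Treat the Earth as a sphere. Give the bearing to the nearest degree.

227°

Δλ = 11.6393 − 118.6949 = -107.0556°.
θ = atan2( sin Δλ · cos φ₂ , cos φ₁ · sin φ₂ − sin φ₁ · cos φ₂ · cos Δλ )
  = atan2(-0.70071, -0.65464) = -133.053° → normalised to [0°, 360°): 226.947°.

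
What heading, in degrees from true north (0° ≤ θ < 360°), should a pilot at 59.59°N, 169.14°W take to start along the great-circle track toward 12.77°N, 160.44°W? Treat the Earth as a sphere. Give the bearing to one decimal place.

168.4°

Δλ = -160.44 − -169.14 = 8.70°.
θ = atan2( sin Δλ · cos φ₂ , cos φ₁ · sin φ₂ − sin φ₁ · cos φ₂ · cos Δλ )
  = atan2(0.14752, -0.71953) = 168.414° → normalised to [0°, 360°): 168.414°.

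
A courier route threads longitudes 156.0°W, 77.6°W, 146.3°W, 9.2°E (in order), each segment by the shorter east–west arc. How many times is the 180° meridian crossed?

0

Leg 1: -156.0° → -77.6°, shortest Δλ = 78.4° (east) — does not cross 180°.
Leg 2: -77.6° → -146.3°, shortest Δλ = -68.7° (west) — does not cross 180°.
Leg 3: -146.3° → +9.2°, shortest Δλ = 155.5° (east) — does not cross 180°.
Total crossings: 0.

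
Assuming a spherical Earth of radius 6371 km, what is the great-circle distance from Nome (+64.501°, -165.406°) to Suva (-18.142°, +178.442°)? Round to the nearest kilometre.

Δλ = 178.442 − -165.406 = 343.848°; wrapped into (−180°, 180°]: -16.152°.
Δφ = -18.142 − 64.501 = -82.643°.
a = sin²(Δφ/2) + cos φ₁ · cos φ₂ · sin²(Δλ/2) = 0.444048.
c = 2·atan2(√a, √(1−a)) = 1.45866 rad → d = 6371·c ≈ 9293.11 km.

9293 km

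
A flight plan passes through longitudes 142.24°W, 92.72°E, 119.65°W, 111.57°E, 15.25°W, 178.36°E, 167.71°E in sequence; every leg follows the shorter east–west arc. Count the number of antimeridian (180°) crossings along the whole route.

4

Leg 1: -142.24° → +92.72°, shortest Δλ = -125.04° (west) — crosses 180°.
Leg 2: +92.72° → -119.65°, shortest Δλ = 147.63° (east) — crosses 180°.
Leg 3: -119.65° → +111.57°, shortest Δλ = -128.78° (west) — crosses 180°.
Leg 4: +111.57° → -15.25°, shortest Δλ = -126.82° (west) — does not cross 180°.
Leg 5: -15.25° → +178.36°, shortest Δλ = -166.39° (west) — crosses 180°.
Leg 6: +178.36° → +167.71°, shortest Δλ = -10.65° (west) — does not cross 180°.
Total crossings: 4.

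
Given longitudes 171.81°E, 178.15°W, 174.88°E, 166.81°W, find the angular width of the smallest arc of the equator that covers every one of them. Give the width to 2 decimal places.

Sort the longitudes: -178.15°, -166.81°, +171.81°, +174.88°.
Eastward gaps between consecutive values (wrapping around): 11.34°, 338.62°, 3.07°, 6.97°.
Largest gap = 338.62° ⇒ minimal covering band is its complement: 360° − 338.62° = 21.38°.
Band runs from +171.81° eastward to -166.81°, crossing the antimeridian.

21.38°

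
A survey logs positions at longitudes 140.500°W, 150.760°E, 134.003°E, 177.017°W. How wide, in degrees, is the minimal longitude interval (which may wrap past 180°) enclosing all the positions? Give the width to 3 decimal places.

85.497°

Sort the longitudes: -177.017°, -140.500°, +134.003°, +150.760°.
Eastward gaps between consecutive values (wrapping around): 36.517°, 274.503°, 16.757°, 32.223°.
Largest gap = 274.503° ⇒ minimal covering band is its complement: 360° − 274.503° = 85.497°.
Band runs from +134.003° eastward to -140.500°, crossing the antimeridian.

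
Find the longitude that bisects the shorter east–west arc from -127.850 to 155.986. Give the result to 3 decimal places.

Signed shortest Δλ from -127.850° to +155.986° is -76.164°.
Midpoint longitude = -127.850° + (-76.164°)/2 = -127.850° − 38.082° = -165.932°.
(The naïve average (-127.850 + +155.986)/2 = 14.068° is on the wrong side of the globe.)

-165.932°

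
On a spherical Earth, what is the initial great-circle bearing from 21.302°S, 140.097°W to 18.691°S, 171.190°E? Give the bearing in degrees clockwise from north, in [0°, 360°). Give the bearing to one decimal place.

Δλ = 171.190 − -140.097 = 311.287°; wrapped into (−180°, 180°]: -48.713°.
θ = atan2( sin Δλ · cos φ₂ , cos φ₁ · sin φ₂ − sin φ₁ · cos φ₂ · cos Δλ )
  = atan2(-0.71178, -0.07151) = -95.737° → normalised to [0°, 360°): 264.263°.

264.3°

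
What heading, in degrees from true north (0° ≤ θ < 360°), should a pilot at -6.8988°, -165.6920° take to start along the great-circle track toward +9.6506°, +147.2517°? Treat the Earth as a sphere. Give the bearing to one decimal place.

Δλ = 147.2517 − -165.6920 = 312.9437°; wrapped into (−180°, 180°]: -47.0563°.
θ = atan2( sin Δλ · cos φ₂ , cos φ₁ · sin φ₂ − sin φ₁ · cos φ₂ · cos Δλ )
  = atan2(-0.72166, 0.24710) = -71.099° → normalised to [0°, 360°): 288.901°.

288.9°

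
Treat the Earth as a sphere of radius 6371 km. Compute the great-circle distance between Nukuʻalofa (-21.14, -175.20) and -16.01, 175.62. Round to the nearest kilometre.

Δλ = 175.62 − -175.20 = 350.82°; wrapped into (−180°, 180°]: -9.18°.
Δφ = -16.01 − -21.14 = 5.13°.
a = sin²(Δφ/2) + cos φ₁ · cos φ₂ · sin²(Δλ/2) = 0.007744.
c = 2·atan2(√a, √(1−a)) = 0.17623 rad → d = 6371·c ≈ 1122.76 km.

1123 km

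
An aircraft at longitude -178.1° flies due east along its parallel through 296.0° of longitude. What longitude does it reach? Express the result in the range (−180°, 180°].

Start at -178.1°; shift +296.0° → +117.9°.
+117.9° already lies in (−180°, 180°].

+117.9°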